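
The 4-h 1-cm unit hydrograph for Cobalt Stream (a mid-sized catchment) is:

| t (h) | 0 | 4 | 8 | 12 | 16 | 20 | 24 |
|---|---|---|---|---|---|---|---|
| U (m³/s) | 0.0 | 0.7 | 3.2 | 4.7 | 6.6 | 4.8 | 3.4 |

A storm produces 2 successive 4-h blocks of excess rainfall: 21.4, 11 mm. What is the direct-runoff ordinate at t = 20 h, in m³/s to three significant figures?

By discrete convolution, Q_j = Σ (P_i / 10 mm) · U_{j−i}.
At t = 20 h (j=5): Q = (21.4/10)·4.8 + (11/10)·6.6 = 17.5 m³/s.

Q ≈ 17.5 m³/s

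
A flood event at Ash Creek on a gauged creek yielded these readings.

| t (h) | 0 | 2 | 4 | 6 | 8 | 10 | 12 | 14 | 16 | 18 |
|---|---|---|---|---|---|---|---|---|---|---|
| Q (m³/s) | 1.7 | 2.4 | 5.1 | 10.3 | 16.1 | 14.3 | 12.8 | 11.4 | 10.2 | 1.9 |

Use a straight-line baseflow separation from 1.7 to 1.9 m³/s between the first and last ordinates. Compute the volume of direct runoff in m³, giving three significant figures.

V ≈ 4.91 × 10^5 m³

Direct-runoff ordinates (Q − Q_b): 0.00, 0.68, 3.36, 8.53, 14.31, 12.49, 10.97, 9.54, 8.32, 0.00 m³/s.
ΣQ_DR = 68.20 m³/s.
With Δt = 2 h = 7200 s, V = ΣQ_DR · Δt = 68.20 × 7200 = 4.91 × 10^5 m³.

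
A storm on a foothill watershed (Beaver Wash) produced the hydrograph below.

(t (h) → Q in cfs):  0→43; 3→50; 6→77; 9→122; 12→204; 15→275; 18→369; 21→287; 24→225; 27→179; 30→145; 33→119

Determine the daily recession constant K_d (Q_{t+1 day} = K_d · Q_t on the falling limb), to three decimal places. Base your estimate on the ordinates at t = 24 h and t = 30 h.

Between t = 24 h and t = 30 h the flow falls from 225 to 145 cfs over 2×3 h = 6 h.
Per-interval ratio K = (145/225)^(1/2) = 0.8028; K_d = K^(24/3) = 0.172.

K_d ≈ 0.172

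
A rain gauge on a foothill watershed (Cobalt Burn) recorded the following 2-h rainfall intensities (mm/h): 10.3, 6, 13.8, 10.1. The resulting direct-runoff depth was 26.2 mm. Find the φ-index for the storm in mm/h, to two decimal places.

φ ≈ 7.03 mm/h

Only the 3 blocks with intensity above φ contribute runoff: 10.3, 13.8, 10.1 mm/h.
Σ(I−φ)·Δt = d  ⇒  (10.3+13.8+10.1 − 3φ)·2 = 26.2
φ = (34.20 − 26.2/2) / 3 = 7.03 mm/h.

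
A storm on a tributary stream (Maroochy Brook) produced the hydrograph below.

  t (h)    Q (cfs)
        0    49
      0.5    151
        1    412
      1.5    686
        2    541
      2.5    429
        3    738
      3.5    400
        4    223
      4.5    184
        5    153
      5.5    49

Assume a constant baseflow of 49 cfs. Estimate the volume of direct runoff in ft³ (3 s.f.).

Direct-runoff ordinates (Q − Q_b): 0.0, 102.0, 363.0, 637.0, 492.0, 380.0, 689.0, 351.0, 174.0, 135.0, 104.0, 0.0 cfs.
ΣQ_DR = 3427 cfs.
With Δt = 0.5 h = 1800 s, V = ΣQ_DR · Δt = 3427 × 1800 = 6.17 × 10^6 ft³.

V ≈ 6.17 × 10^6 ft³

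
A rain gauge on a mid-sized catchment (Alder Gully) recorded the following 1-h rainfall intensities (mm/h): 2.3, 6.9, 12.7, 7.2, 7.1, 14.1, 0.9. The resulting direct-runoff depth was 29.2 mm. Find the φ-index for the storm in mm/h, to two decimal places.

Only the 5 blocks with intensity above φ contribute runoff: 6.9, 12.7, 7.2, 7.1, 14.1 mm/h.
Σ(I−φ)·Δt = d  ⇒  (6.9+12.7+7.2+7.1+14.1 − 5φ)·1 = 29.2
φ = (48.00 − 29.2/1) / 5 = 3.76 mm/h.

φ ≈ 3.76 mm/h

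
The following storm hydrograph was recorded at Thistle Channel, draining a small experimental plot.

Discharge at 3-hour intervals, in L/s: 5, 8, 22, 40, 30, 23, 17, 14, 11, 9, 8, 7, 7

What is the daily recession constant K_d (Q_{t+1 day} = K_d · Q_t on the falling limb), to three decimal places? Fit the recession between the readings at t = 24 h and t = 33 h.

Between t = 24 h and t = 33 h the flow falls from 11 to 7 L/s over 3×3 h = 9 h.
Per-interval ratio K = (7/11)^(1/3) = 0.8601; K_d = K^(24/3) = 0.300.

K_d ≈ 0.300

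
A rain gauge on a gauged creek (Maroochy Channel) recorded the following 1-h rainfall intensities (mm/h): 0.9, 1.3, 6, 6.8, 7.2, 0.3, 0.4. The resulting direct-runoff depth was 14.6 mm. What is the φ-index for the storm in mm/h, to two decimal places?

Only the 3 blocks with intensity above φ contribute runoff: 6, 6.8, 7.2 mm/h.
Σ(I−φ)·Δt = d  ⇒  (6+6.8+7.2 − 3φ)·1 = 14.6
φ = (20.00 − 14.6/1) / 3 = 1.80 mm/h.

φ ≈ 1.80 mm/h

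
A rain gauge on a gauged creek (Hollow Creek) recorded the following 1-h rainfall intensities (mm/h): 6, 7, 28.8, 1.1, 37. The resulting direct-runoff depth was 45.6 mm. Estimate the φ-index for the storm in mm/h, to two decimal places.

φ ≈ 10.10 mm/h

Only the 2 blocks with intensity above φ contribute runoff: 28.8, 37 mm/h.
Σ(I−φ)·Δt = d  ⇒  (28.8+37 − 2φ)·1 = 45.6
φ = (65.80 − 45.6/1) / 2 = 10.10 mm/h.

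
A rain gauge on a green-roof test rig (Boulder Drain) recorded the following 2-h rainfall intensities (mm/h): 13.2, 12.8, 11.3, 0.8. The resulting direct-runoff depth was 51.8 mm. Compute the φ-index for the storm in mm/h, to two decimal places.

φ ≈ 3.80 mm/h

Only the 3 blocks with intensity above φ contribute runoff: 13.2, 12.8, 11.3 mm/h.
Σ(I−φ)·Δt = d  ⇒  (13.2+12.8+11.3 − 3φ)·2 = 51.8
φ = (37.30 − 51.8/2) / 3 = 3.80 mm/h.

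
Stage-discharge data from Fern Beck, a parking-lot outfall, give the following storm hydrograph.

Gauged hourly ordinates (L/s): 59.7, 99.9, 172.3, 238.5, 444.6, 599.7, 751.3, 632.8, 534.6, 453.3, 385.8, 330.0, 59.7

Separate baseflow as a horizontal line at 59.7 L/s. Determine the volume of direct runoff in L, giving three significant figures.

Direct-runoff ordinates (Q − Q_b): 0.0, 40.2, 112.6, 178.8, 384.9, 540.0, 691.6, 573.1, 474.9, 393.6, 326.1, 270.3, 0.0 L/s.
ΣQ_DR = 3986 L/s.
With Δt = 1 h = 3600 s, V = ΣQ_DR · Δt = 3986 × 3600 = 1.43 × 10^7 L.

V ≈ 1.43 × 10^7 L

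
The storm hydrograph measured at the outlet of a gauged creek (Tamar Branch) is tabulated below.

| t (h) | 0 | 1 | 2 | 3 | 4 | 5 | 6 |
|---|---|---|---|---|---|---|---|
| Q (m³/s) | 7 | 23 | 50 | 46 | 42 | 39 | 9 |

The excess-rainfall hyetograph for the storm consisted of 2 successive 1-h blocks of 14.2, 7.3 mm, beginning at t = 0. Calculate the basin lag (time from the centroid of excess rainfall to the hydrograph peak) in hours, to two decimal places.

t_L ≈ 1.16 h

Centroid of excess rainfall: t_c = Σ P_i·t̄_i / ΣP_i = 0.8395 h (block centres at 0.5, 1.5 h).
Hydrograph peak occurs at t = 2 h, so basin lag t_L = 2 − 0.8395 = 1.16 h.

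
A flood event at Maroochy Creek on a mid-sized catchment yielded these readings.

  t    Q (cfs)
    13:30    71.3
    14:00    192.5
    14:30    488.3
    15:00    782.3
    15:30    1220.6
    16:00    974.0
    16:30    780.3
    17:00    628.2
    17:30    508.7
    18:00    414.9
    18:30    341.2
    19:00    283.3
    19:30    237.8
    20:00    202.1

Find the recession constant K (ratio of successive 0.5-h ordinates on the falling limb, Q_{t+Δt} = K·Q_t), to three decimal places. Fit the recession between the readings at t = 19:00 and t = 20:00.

Using the recession-limb readings at t = 19:00 and t = 20:00: Q falls from 283.3 to 202.1 cfs over 2 intervals.
K = (Q₂/Q₁)^(1/2) = (202.1/283.3)^(1/2) = 0.845.

K ≈ 0.845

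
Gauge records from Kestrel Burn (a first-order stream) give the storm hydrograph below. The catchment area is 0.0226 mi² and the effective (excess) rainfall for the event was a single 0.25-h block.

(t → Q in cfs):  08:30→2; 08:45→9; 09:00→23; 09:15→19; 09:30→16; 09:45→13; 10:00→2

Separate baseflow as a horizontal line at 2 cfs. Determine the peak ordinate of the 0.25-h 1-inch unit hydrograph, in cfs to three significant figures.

Direct runoff: 0.0, 7.0, 21.0, 17.0, 14.0, 11.0, 0.0 cfs; ΣQ_DR = 70.00 cfs, peak = 21.0 cfs.
Runoff depth d = ΣQ_DR·Δt / A = 70.00 × 900 / (0.0226 mi²) = 1.200 in.
The 1-inch UH is the DRH scaled by (1 in)/d, so U_p = 21.0 × 1/1.200 = 17.5 cfs.

U_p ≈ 17.5 cfs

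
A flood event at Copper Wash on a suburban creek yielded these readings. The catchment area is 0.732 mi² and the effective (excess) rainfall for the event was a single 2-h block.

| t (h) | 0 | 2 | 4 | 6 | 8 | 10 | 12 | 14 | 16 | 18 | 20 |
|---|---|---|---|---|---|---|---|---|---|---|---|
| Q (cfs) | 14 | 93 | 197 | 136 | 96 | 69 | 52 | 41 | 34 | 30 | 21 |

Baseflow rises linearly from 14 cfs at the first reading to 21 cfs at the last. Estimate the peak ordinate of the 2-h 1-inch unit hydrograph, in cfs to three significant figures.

U_p ≈ 72.6 cfs

Direct runoff: 0.00, 78.30, 181.60, 119.90, 79.20, 51.50, 33.80, 22.10, 14.40, 9.70, 0.00 cfs; ΣQ_DR = 590.5 cfs, peak = 181.60 cfs.
Runoff depth d = ΣQ_DR·Δt / A = 590.5 × 7200 / (0.732 mi²) = 2.500 in.
The 1-inch UH is the DRH scaled by (1 in)/d, so U_p = 181.60 × 1/2.500 = 72.6 cfs.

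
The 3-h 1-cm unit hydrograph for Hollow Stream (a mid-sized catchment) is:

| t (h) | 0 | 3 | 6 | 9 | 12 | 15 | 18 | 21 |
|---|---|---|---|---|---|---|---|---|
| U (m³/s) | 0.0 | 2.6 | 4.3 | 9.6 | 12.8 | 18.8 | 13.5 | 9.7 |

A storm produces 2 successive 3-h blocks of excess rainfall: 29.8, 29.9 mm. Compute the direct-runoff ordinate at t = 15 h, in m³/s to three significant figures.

Q ≈ 94.3 m³/s

By discrete convolution, Q_j = Σ (P_i / 10 mm) · U_{j−i}.
At t = 15 h (j=5): Q = (29.8/10)·18.8 + (29.9/10)·12.8 = 94.3 m³/s.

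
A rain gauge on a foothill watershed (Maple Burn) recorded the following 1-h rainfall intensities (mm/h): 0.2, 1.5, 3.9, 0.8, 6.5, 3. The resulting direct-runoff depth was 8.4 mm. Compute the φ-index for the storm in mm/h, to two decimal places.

φ ≈ 1.67 mm/h

Only the 3 blocks with intensity above φ contribute runoff: 3.9, 6.5, 3 mm/h.
Σ(I−φ)·Δt = d  ⇒  (3.9+6.5+3 − 3φ)·1 = 8.4
φ = (13.40 − 8.4/1) / 3 = 1.67 mm/h.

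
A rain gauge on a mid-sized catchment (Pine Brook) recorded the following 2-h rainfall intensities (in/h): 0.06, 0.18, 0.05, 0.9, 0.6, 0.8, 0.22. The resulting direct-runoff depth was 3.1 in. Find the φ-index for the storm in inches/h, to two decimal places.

φ ≈ 0.25 in/h

Only the 3 blocks with intensity above φ contribute runoff: 0.9, 0.6, 0.8 in/h.
Σ(I−φ)·Δt = d  ⇒  (0.9+0.6+0.8 − 3φ)·2 = 3.1
φ = (2.300 − 3.1/2) / 3 = 0.25 in/h.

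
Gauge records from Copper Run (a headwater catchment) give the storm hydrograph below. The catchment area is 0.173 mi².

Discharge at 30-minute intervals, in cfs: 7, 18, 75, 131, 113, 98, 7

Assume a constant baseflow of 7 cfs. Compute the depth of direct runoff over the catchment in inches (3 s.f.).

Direct runoff: 0.0, 11.0, 68.0, 124.0, 106.0, 91.0, 0.0 cfs; ΣQ_DR = 400.0 cfs.
V = ΣQ_DR · Δt = 400.0 × 1800 s = 7.200 × 10^5 ft³.
Over A = 0.173 mi², depth = V / A = 1.79 in.

d ≈ 1.79 in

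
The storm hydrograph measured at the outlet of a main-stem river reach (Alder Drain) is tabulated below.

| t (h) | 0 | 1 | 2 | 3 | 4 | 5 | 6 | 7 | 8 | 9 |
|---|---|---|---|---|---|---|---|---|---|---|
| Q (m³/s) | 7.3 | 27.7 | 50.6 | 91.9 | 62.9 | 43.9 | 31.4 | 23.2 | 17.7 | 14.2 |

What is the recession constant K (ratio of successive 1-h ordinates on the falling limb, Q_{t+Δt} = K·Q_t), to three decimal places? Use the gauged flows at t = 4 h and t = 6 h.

Using the recession-limb readings at t = 4 h and t = 6 h: Q falls from 62.9 to 31.4 m³/s over 2 intervals.
K = (Q₂/Q₁)^(1/2) = (31.4/62.9)^(1/2) = 0.707.

K ≈ 0.707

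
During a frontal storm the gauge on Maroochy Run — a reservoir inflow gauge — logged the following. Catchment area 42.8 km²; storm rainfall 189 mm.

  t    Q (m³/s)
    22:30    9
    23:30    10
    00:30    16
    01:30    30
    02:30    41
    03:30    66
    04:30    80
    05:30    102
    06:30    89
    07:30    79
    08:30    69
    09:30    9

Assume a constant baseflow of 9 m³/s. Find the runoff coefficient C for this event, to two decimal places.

C ≈ 0.22

ΣQ_DR = 492.0 m³/s; V = ΣQ_DR·Δt = 1.771 × 10^6 m³.
Runoff depth d = V / A = 41.38 mm.
C = d / P = 41.38 / 189 = 0.22.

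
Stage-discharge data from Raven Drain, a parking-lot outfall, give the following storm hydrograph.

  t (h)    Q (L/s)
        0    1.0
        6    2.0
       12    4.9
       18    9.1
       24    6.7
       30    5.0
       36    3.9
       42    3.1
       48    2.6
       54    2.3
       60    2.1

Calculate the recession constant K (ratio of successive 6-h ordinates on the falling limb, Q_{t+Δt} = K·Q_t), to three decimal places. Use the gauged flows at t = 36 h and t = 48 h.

K ≈ 0.816

Using the recession-limb readings at t = 36 h and t = 48 h: Q falls from 3.9 to 2.6 L/s over 2 intervals.
K = (Q₂/Q₁)^(1/2) = (2.6/3.9)^(1/2) = 0.816.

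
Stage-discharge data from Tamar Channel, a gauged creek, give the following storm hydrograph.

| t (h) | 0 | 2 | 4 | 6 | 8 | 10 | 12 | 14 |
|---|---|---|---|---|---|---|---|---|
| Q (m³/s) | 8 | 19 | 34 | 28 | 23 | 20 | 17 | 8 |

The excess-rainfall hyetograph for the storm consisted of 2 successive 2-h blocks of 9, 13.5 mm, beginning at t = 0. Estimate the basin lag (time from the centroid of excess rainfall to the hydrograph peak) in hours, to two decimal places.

Centroid of excess rainfall: t_c = Σ P_i·t̄_i / ΣP_i = 2.2000 h (block centres at 1, 3 h).
Hydrograph peak occurs at t = 4 h, so basin lag t_L = 4 − 2.2000 = 1.80 h.

t_L ≈ 1.80 h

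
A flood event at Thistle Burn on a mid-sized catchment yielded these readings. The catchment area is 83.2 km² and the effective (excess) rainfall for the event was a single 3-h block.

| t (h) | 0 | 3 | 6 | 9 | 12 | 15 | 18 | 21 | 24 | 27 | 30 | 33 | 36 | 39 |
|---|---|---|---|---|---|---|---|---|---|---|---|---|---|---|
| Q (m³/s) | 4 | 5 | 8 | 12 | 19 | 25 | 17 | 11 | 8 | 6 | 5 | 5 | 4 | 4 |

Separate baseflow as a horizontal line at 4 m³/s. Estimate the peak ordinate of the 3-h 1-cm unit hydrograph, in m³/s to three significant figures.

Direct runoff: 0.0, 1.0, 4.0, 8.0, 15.0, 21.0, 13.0, 7.0, 4.0, 2.0, 1.0, 1.0, 0.0, 0.0 m³/s; ΣQ_DR = 77.00 m³/s, peak = 21.0 m³/s.
Runoff depth d = ΣQ_DR·Δt / A = 77.00 × 10800 / (83.2 km²) = 9.995 mm.
The 1-cm UH is the DRH scaled by (10 mm)/d, so U_p = 21.0 × 10/9.995 = 21.0 m³/s.

U_p ≈ 21.0 m³/s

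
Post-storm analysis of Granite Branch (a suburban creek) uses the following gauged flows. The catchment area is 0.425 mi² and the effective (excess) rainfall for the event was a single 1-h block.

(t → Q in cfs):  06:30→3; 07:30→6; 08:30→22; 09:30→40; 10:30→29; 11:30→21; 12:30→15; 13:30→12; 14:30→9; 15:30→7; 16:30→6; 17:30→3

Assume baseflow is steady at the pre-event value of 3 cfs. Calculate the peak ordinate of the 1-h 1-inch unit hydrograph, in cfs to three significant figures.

U_p ≈ 74.1 cfs

Direct runoff: 0.0, 3.0, 19.0, 37.0, 26.0, 18.0, 12.0, 9.0, 6.0, 4.0, 3.0, 0.0 cfs; ΣQ_DR = 137.0 cfs, peak = 37.0 cfs.
Runoff depth d = ΣQ_DR·Δt / A = 137.0 × 3600 / (0.425 mi²) = 0.4995 in.
The 1-inch UH is the DRH scaled by (1 in)/d, so U_p = 37.0 × 1/0.4995 = 74.1 cfs.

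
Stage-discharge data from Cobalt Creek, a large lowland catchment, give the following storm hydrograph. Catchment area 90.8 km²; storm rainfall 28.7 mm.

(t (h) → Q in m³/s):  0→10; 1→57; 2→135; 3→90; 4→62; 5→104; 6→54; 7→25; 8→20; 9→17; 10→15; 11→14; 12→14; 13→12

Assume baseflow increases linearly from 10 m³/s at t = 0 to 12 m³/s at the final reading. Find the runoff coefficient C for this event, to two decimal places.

ΣQ_DR = 475.0 m³/s; V = ΣQ_DR·Δt = 1.710 × 10^6 m³.
Runoff depth d = V / A = 18.83 mm.
C = d / P = 18.83 / 28.7 = 0.66.

C ≈ 0.66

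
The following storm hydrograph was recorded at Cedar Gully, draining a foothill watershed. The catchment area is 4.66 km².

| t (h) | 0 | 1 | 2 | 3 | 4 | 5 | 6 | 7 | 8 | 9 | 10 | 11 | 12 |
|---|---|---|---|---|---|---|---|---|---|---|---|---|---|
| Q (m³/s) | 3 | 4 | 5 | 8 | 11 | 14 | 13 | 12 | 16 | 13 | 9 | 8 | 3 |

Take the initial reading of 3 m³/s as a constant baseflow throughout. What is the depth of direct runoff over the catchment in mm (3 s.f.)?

Direct runoff: 0.0, 1.0, 2.0, 5.0, 8.0, 11.0, 10.0, 9.0, 13.0, 10.0, 6.0, 5.0, 0.0 m³/s; ΣQ_DR = 80.00 m³/s.
V = ΣQ_DR · Δt = 80.00 × 3600 s = 2.880 × 10^5 m³.
Over A = 4.66 km², depth = V / A = 61.8 mm.

d ≈ 61.8 mm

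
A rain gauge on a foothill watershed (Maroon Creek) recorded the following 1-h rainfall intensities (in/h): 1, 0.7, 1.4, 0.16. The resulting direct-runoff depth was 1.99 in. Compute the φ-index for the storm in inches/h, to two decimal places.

Only the 3 blocks with intensity above φ contribute runoff: 1, 0.7, 1.4 in/h.
Σ(I−φ)·Δt = d  ⇒  (1+0.7+1.4 − 3φ)·1 = 1.99
φ = (3.100 − 1.99/1) / 3 = 0.37 in/h.

φ ≈ 0.37 in/h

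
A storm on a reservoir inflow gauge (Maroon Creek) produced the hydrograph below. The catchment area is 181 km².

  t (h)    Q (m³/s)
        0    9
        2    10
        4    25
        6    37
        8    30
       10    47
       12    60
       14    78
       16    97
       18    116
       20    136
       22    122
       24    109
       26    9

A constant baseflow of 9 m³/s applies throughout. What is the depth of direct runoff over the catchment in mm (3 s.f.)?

d ≈ 30.2 mm

Direct runoff: 0.0, 1.0, 16.0, 28.0, 21.0, 38.0, 51.0, 69.0, 88.0, 107.0, 127.0, 113.0, 100.0, 0.0 m³/s; ΣQ_DR = 759.0 m³/s.
V = ΣQ_DR · Δt = 759.0 × 7200 s = 5.465 × 10^6 m³.
Over A = 181 km², depth = V / A = 30.2 mm.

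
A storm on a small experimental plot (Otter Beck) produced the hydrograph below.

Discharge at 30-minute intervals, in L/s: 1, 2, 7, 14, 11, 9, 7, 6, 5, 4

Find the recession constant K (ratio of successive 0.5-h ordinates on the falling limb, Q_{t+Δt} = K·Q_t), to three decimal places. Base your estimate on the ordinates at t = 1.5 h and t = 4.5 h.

K ≈ 0.812

Using the recession-limb readings at t = 1.5 h and t = 4.5 h: Q falls from 14 to 4 L/s over 6 intervals.
K = (Q₂/Q₁)^(1/6) = (4/14)^(1/6) = 0.812.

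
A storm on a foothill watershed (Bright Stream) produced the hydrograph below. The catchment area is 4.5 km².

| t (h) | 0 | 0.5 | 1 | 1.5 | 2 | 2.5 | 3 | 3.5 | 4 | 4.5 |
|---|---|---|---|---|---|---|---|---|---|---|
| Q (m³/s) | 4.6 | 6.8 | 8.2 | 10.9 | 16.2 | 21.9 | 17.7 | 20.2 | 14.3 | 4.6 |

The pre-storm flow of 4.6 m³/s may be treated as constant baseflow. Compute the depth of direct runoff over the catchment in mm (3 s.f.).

d ≈ 31.8 mm

Direct runoff: 0.0, 2.2, 3.6, 6.3, 11.6, 17.3, 13.1, 15.6, 9.7, 0.0 m³/s; ΣQ_DR = 79.40 m³/s.
V = ΣQ_DR · Δt = 79.40 × 1800 s = 1.429 × 10^5 m³.
Over A = 4.5 km², depth = V / A = 31.8 mm.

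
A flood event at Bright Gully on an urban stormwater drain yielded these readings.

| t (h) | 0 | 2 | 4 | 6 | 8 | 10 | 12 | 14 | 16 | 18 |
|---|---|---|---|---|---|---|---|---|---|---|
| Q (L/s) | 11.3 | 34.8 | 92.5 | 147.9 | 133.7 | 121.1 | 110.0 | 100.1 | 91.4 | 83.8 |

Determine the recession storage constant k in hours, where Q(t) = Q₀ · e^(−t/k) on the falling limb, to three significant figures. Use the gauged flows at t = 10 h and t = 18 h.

k ≈ 21.7 h

On the falling limb, Q drops from 121.1 to 83.8 L/s between t = 10 h and t = 18 h (Δt = 8 h).
k = −Δt / ln(Q₂/Q₁) = −8 / ln(83.8/121.1) = 21.7 h.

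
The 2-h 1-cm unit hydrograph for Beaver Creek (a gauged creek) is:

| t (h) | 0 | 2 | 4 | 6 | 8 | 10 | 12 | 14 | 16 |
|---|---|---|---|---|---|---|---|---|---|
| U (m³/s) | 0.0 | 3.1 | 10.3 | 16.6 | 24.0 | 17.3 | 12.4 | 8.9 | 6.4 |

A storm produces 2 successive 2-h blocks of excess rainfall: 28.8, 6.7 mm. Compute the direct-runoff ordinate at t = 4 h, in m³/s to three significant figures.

Q ≈ 31.7 m³/s

By discrete convolution, Q_j = Σ (P_i / 10 mm) · U_{j−i}.
At t = 4 h (j=2): Q = (28.8/10)·10.3 + (6.7/10)·3.1 = 31.7 m³/s.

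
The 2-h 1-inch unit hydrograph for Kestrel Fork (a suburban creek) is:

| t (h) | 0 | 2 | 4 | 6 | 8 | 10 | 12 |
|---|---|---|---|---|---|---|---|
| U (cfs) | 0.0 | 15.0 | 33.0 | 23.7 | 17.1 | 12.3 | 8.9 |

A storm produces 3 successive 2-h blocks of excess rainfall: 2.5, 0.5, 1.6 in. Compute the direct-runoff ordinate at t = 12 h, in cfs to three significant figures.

By discrete convolution, Q_j = Σ (P_i / 1 in) · U_{j−i}.
At t = 12 h (j=6): Q = (2.5/1)·8.9 + (0.5/1)·12.3 + (1.6/1)·17.1 = 55.8 cfs.

Q ≈ 55.8 cfs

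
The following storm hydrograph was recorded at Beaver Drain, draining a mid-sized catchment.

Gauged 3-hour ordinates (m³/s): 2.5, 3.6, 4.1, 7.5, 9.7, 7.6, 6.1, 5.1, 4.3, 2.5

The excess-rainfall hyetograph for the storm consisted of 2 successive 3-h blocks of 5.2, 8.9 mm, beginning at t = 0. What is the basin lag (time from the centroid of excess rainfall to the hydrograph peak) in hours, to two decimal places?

Centroid of excess rainfall: t_c = Σ P_i·t̄_i / ΣP_i = 3.3936 h (block centres at 1.5, 4.5 h).
Hydrograph peak occurs at t = 12 h, so basin lag t_L = 12 − 3.3936 = 8.61 h.

t_L ≈ 8.61 h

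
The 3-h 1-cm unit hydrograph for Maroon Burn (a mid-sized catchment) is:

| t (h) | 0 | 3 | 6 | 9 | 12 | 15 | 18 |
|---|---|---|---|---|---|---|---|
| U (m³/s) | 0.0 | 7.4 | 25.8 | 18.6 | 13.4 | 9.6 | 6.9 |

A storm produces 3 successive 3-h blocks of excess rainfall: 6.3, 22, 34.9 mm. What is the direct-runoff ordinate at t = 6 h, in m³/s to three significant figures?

By discrete convolution, Q_j = Σ (P_i / 10 mm) · U_{j−i}.
At t = 6 h (j=2): Q = (6.3/10)·25.8 + (22/10)·7.4 + (34.9/10)·0.0 = 32.5 m³/s.

Q ≈ 32.5 m³/s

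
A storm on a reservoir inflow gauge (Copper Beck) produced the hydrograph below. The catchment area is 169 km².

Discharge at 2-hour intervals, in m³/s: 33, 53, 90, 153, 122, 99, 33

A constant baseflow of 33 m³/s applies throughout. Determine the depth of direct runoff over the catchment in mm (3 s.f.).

d ≈ 15.0 mm

Direct runoff: 0.0, 20.0, 57.0, 120.0, 89.0, 66.0, 0.0 m³/s; ΣQ_DR = 352.0 m³/s.
V = ΣQ_DR · Δt = 352.0 × 7200 s = 2.534 × 10^6 m³.
Over A = 169 km², depth = V / A = 15.0 mm.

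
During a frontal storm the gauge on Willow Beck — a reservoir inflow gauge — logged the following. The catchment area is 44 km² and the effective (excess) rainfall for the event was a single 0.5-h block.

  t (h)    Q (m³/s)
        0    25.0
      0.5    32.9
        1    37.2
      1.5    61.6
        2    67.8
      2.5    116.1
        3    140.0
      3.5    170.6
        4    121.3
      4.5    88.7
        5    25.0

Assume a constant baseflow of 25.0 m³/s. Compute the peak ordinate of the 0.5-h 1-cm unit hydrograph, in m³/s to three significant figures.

U_p ≈ 58.2 m³/s

Direct runoff: 0.0, 7.9, 12.2, 36.6, 42.8, 91.1, 115.0, 145.6, 96.3, 63.7, 0.0 m³/s; ΣQ_DR = 611.2 m³/s, peak = 145.6 m³/s.
Runoff depth d = ΣQ_DR·Δt / A = 611.2 × 1800 / (44 km²) = 25.00 mm.
The 1-cm UH is the DRH scaled by (10 mm)/d, so U_p = 145.6 × 10/25.00 = 58.2 m³/s.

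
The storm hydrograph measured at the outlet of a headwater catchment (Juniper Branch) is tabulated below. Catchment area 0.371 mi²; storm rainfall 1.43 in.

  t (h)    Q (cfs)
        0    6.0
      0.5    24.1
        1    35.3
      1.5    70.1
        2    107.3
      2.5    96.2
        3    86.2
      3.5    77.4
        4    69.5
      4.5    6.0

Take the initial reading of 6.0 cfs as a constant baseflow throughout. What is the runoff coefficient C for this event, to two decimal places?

C ≈ 0.76

ΣQ_DR = 518.1 cfs; V = ΣQ_DR·Δt = 9.326 × 10^5 ft³.
Runoff depth d = V / A = 1.082 in.
C = d / P = 1.082 / 1.43 = 0.76.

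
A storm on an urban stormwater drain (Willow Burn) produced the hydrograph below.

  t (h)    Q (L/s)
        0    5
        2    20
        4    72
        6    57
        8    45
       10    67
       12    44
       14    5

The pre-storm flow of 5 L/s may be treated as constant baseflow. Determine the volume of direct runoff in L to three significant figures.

V ≈ 1.98 × 10^6 L

Direct-runoff ordinates (Q − Q_b): 0.0, 15.0, 67.0, 52.0, 40.0, 62.0, 39.0, 0.0 L/s.
ΣQ_DR = 275.0 L/s.
With Δt = 2 h = 7200 s, V = ΣQ_DR · Δt = 275.0 × 7200 = 1.98 × 10^6 L.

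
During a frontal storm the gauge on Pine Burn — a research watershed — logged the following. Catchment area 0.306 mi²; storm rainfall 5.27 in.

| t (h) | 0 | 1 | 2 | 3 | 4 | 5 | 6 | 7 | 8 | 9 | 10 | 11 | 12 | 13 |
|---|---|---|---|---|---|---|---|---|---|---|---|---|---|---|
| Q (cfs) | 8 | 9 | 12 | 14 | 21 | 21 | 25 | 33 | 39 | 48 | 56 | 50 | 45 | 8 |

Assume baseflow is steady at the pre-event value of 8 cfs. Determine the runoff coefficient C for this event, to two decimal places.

C ≈ 0.27

ΣQ_DR = 277.0 cfs; V = ΣQ_DR·Δt = 9.972 × 10^5 ft³.
Runoff depth d = V / A = 1.403 in.
C = d / P = 1.403 / 5.27 = 0.27.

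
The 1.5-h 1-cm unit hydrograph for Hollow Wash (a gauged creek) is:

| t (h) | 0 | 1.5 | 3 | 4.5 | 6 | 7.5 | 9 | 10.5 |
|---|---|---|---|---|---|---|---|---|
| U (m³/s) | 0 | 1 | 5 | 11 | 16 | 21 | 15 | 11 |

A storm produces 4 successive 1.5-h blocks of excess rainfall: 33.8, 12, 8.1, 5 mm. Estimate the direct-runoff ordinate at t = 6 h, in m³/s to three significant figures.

Q ≈ 71.8 m³/s

By discrete convolution, Q_j = Σ (P_i / 10 mm) · U_{j−i}.
At t = 6 h (j=4): Q = (33.8/10)·16 + (12/10)·11 + (8.1/10)·5 + (5/10)·1 = 71.8 m³/s.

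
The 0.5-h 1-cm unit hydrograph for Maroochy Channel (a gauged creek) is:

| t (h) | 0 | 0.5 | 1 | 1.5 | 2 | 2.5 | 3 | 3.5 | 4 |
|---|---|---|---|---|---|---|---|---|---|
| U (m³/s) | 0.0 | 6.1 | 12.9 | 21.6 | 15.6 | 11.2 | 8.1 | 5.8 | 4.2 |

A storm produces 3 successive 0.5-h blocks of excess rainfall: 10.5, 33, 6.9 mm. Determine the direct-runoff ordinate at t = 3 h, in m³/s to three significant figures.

Q ≈ 56.2 m³/s

By discrete convolution, Q_j = Σ (P_i / 10 mm) · U_{j−i}.
At t = 3 h (j=6): Q = (10.5/10)·8.1 + (33/10)·11.2 + (6.9/10)·15.6 = 56.2 m³/s.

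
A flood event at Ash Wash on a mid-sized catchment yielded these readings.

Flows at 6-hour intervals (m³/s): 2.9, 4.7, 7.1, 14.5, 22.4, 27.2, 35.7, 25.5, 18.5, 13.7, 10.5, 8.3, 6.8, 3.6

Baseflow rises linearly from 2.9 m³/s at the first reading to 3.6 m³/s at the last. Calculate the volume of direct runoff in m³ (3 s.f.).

V ≈ 3.37 × 10^6 m³

Direct-runoff ordinates (Q − Q_b): 0.00, 1.75, 4.09, 11.44, 19.28, 24.03, 32.48, 22.22, 15.17, 10.32, 7.06, 4.81, 3.25, 0.00 m³/s.
ΣQ_DR = 155.9 m³/s.
With Δt = 6 h = 21600 s, V = ΣQ_DR · Δt = 155.9 × 21600 = 3.37 × 10^6 m³.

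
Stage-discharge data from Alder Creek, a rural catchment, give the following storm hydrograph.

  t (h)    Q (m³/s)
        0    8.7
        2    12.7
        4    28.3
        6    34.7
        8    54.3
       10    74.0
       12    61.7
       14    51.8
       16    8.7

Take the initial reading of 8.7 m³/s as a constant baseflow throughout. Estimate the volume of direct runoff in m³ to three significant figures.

Direct-runoff ordinates (Q − Q_b): 0.0, 4.0, 19.6, 26.0, 45.6, 65.3, 53.0, 43.1, 0.0 m³/s.
ΣQ_DR = 256.6 m³/s.
With Δt = 2 h = 7200 s, V = ΣQ_DR · Δt = 256.6 × 7200 = 1.85 × 10^6 m³.

V ≈ 1.85 × 10^6 m³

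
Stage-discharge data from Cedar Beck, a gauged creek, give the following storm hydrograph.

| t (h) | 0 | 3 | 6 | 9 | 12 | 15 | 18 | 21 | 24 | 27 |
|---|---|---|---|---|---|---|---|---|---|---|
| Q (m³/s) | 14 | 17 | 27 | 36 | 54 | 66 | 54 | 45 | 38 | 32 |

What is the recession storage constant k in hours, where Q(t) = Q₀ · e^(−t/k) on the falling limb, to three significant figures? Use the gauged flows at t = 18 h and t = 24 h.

On the falling limb, Q drops from 54 to 38 m³/s between t = 18 h and t = 24 h (Δt = 6 h).
k = −Δt / ln(Q₂/Q₁) = −6 / ln(38/54) = 17.1 h.

k ≈ 17.1 h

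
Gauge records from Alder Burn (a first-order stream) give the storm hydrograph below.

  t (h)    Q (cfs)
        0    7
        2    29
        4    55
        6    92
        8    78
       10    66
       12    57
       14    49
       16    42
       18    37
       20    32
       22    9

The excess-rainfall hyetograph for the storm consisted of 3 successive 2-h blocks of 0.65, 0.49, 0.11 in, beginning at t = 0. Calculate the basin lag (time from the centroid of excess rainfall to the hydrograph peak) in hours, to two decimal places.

t_L ≈ 3.86 h

Centroid of excess rainfall: t_c = Σ P_i·t̄_i / ΣP_i = 2.1360 h (block centres at 1, 3, 5 h).
Hydrograph peak occurs at t = 6 h, so basin lag t_L = 6 − 2.1360 = 3.86 h.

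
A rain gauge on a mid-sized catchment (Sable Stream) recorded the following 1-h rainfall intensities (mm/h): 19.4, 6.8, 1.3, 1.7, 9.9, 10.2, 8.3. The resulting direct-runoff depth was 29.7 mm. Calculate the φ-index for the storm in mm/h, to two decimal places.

φ ≈ 4.98 mm/h

Only the 5 blocks with intensity above φ contribute runoff: 19.4, 6.8, 9.9, 10.2, 8.3 mm/h.
Σ(I−φ)·Δt = d  ⇒  (19.4+6.8+9.9+10.2+8.3 − 5φ)·1 = 29.7
φ = (54.60 − 29.7/1) / 5 = 4.98 mm/h.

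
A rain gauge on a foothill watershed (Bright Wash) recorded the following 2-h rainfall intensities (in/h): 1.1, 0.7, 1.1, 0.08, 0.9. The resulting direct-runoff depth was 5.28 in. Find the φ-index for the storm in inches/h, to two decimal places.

φ ≈ 0.29 in/h

Only the 4 blocks with intensity above φ contribute runoff: 1.1, 0.7, 1.1, 0.9 in/h.
Σ(I−φ)·Δt = d  ⇒  (1.1+0.7+1.1+0.9 − 4φ)·2 = 5.28
φ = (3.800 − 5.28/2) / 4 = 0.29 in/h.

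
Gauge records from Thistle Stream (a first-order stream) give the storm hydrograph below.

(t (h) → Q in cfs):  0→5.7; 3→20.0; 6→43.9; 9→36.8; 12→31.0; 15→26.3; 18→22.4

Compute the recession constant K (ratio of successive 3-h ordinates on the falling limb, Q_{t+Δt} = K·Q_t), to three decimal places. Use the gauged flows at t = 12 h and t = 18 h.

Using the recession-limb readings at t = 12 h and t = 18 h: Q falls from 31.0 to 22.4 cfs over 2 intervals.
K = (Q₂/Q₁)^(1/2) = (22.4/31.0)^(1/2) = 0.850.

K ≈ 0.850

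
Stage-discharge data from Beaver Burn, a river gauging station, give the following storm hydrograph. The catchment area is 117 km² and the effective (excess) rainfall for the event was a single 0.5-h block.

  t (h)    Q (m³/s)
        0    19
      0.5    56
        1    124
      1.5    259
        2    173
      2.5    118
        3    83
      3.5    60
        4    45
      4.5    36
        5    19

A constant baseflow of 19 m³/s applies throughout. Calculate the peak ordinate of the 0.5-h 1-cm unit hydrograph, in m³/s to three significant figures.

Direct runoff: 0.0, 37.0, 105.0, 240.0, 154.0, 99.0, 64.0, 41.0, 26.0, 17.0, 0.0 m³/s; ΣQ_DR = 783.0 m³/s, peak = 240.0 m³/s.
Runoff depth d = ΣQ_DR·Δt / A = 783.0 × 1800 / (117 km²) = 12.05 mm.
The 1-cm UH is the DRH scaled by (10 mm)/d, so U_p = 240.0 × 10/12.05 = 199 m³/s.

U_p ≈ 199 m³/s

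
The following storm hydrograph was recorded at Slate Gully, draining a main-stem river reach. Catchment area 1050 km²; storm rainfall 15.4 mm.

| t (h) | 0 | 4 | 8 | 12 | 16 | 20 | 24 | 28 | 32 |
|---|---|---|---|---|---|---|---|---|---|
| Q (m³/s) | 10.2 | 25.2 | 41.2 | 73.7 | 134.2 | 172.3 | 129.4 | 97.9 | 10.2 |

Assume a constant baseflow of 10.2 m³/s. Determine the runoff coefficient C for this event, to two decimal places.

ΣQ_DR = 602.5 m³/s; V = ΣQ_DR·Δt = 8.676 × 10^6 m³.
Runoff depth d = V / A = 8.263 mm.
C = d / P = 8.263 / 15.4 = 0.54.

C ≈ 0.54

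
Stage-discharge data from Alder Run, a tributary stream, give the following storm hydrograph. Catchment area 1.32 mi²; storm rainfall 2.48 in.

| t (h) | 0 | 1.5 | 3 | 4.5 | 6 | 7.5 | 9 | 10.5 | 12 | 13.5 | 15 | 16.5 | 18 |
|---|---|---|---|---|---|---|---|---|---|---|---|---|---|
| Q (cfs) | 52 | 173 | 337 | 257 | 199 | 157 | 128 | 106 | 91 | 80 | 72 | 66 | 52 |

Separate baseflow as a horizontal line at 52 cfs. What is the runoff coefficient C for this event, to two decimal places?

ΣQ_DR = 1094 cfs; V = ΣQ_DR·Δt = 5.908 × 10^6 ft³.
Runoff depth d = V / A = 1.926 in.
C = d / P = 1.926 / 2.48 = 0.78.

C ≈ 0.78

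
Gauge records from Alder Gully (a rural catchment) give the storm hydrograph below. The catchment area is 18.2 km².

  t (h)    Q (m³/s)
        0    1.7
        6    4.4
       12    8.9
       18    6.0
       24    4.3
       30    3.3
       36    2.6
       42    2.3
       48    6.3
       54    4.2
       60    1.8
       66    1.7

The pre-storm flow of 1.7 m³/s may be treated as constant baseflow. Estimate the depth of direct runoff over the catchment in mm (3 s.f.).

Direct runoff: 0.0, 2.7, 7.2, 4.3, 2.6, 1.6, 0.9, 0.6, 4.6, 2.5, 0.1, 0.0 m³/s; ΣQ_DR = 27.10 m³/s.
V = ΣQ_DR · Δt = 27.10 × 21600 s = 5.854 × 10^5 m³.
Over A = 18.2 km², depth = V / A = 32.2 mm.

d ≈ 32.2 mm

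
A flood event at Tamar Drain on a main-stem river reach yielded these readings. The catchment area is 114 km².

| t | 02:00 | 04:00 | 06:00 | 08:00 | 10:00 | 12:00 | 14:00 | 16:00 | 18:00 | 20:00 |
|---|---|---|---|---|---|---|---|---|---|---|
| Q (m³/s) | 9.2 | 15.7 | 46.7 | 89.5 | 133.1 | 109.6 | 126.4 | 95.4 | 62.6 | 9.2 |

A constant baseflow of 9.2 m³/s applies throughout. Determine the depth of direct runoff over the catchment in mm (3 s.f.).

Direct runoff: 0.0, 6.5, 37.5, 80.3, 123.9, 100.4, 117.2, 86.2, 53.4, 0.0 m³/s; ΣQ_DR = 605.4 m³/s.
V = ΣQ_DR · Δt = 605.4 × 7200 s = 4.359 × 10^6 m³.
Over A = 114 km², depth = V / A = 38.2 mm.

d ≈ 38.2 mm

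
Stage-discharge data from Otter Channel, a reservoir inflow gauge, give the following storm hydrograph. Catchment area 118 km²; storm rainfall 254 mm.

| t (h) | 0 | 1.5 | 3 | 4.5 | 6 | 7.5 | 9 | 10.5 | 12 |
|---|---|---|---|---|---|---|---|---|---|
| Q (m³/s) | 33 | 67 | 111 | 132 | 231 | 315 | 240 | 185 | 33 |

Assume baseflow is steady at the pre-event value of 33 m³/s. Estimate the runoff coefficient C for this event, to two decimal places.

C ≈ 0.19

ΣQ_DR = 1050 m³/s; V = ΣQ_DR·Δt = 5.670 × 10^6 m³.
Runoff depth d = V / A = 48.05 mm.
C = d / P = 48.05 / 254 = 0.19.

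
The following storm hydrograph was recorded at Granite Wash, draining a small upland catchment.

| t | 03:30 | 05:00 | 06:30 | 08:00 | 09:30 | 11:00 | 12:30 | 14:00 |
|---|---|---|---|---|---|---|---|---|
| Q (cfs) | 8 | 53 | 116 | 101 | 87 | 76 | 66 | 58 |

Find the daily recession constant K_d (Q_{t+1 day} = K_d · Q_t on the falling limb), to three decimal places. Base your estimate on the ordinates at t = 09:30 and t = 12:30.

Between t = 09:30 and t = 12:30 the flow falls from 87 to 66 cfs over 2×1.5 h = 3 h.
Per-interval ratio K = (66/87)^(1/2) = 0.8710; K_d = K^(24/1.5) = 0.110.

K_d ≈ 0.110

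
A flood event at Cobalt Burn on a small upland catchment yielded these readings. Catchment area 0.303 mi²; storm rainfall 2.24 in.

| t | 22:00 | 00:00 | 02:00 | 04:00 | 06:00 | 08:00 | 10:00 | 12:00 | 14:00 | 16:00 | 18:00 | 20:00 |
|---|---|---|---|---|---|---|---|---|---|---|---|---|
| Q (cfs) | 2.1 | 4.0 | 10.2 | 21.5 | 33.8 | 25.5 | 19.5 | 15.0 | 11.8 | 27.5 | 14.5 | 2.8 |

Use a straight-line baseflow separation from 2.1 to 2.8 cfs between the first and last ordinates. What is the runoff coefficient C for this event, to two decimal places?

ΣQ_DR = 158.8 cfs; V = ΣQ_DR·Δt = 1.143 × 10^6 ft³.
Runoff depth d = V / A = 1.624 in.
C = d / P = 1.624 / 2.24 = 0.73.

C ≈ 0.73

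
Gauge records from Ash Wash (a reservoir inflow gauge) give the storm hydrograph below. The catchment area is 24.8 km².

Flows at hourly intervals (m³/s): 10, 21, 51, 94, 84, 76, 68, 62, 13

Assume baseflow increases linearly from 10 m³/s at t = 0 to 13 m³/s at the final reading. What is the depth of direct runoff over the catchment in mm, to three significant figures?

Direct runoff: 0.00, 10.62, 40.25, 82.88, 72.50, 64.12, 55.75, 49.38, 0.00 m³/s; ΣQ_DR = 375.5 m³/s.
V = ΣQ_DR · Δt = 375.5 × 3600 s = 1.352 × 10^6 m³.
Over A = 24.8 km², depth = V / A = 54.5 mm.

d ≈ 54.5 mm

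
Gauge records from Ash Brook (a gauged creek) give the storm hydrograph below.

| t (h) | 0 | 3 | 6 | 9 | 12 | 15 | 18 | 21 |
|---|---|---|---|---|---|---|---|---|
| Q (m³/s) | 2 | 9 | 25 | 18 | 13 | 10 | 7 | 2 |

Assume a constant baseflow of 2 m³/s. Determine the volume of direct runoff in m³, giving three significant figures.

V ≈ 7.56 × 10^5 m³

Direct-runoff ordinates (Q − Q_b): 0.0, 7.0, 23.0, 16.0, 11.0, 8.0, 5.0, 0.0 m³/s.
ΣQ_DR = 70.00 m³/s.
With Δt = 3 h = 10800 s, V = ΣQ_DR · Δt = 70.00 × 10800 = 7.56 × 10^5 m³.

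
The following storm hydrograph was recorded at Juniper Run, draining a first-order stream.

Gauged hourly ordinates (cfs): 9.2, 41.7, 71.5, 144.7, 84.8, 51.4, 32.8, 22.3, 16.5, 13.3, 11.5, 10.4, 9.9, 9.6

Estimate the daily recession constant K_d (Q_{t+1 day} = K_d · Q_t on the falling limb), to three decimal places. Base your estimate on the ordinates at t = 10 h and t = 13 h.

K_d ≈ 0.236

Between t = 10 h and t = 13 h the flow falls from 11.5 to 9.6 cfs over 3×1 h = 3 h.
Per-interval ratio K = (9.6/11.5)^(1/3) = 0.9416; K_d = K^(24/1) = 0.236.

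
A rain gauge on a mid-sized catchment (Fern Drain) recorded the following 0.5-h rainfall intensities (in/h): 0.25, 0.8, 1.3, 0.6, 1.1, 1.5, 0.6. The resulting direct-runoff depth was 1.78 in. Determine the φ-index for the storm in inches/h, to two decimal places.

φ ≈ 0.39 in/h

Only the 6 blocks with intensity above φ contribute runoff: 0.8, 1.3, 0.6, 1.1, 1.5, 0.6 in/h.
Σ(I−φ)·Δt = d  ⇒  (0.8+1.3+0.6+1.1+1.5+0.6 − 6φ)·0.5 = 1.78
φ = (5.900 − 1.78/0.5) / 6 = 0.39 in/h.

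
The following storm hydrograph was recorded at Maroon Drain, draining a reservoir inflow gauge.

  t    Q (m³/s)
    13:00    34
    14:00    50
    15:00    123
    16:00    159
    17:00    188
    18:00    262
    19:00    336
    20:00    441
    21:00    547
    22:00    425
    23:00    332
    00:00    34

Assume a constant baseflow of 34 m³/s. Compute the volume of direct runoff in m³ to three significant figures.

Direct-runoff ordinates (Q − Q_b): 0.0, 16.0, 89.0, 125.0, 154.0, 228.0, 302.0, 407.0, 513.0, 391.0, 298.0, 0.0 m³/s.
ΣQ_DR = 2523 m³/s.
With Δt = 1 h = 3600 s, V = ΣQ_DR · Δt = 2523 × 3600 = 9.08 × 10^6 m³.

V ≈ 9.08 × 10^6 m³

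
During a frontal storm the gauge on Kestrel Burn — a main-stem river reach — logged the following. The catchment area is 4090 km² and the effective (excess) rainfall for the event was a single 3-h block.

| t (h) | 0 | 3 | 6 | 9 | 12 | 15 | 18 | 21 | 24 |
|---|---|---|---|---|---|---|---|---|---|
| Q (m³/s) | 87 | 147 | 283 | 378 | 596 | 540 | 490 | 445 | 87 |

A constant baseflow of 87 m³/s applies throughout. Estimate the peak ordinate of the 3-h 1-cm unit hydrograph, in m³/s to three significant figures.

U_p ≈ 849 m³/s

Direct runoff: 0.0, 60.0, 196.0, 291.0, 509.0, 453.0, 403.0, 358.0, 0.0 m³/s; ΣQ_DR = 2270 m³/s, peak = 509.0 m³/s.
Runoff depth d = ΣQ_DR·Δt / A = 2270 × 10800 / (4090 km²) = 5.994 mm.
The 1-cm UH is the DRH scaled by (10 mm)/d, so U_p = 509.0 × 10/5.994 = 849 m³/s.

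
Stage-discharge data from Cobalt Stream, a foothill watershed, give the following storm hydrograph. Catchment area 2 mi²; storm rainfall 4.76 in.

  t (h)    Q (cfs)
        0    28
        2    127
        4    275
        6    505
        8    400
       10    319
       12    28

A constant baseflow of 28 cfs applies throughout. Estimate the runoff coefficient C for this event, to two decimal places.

ΣQ_DR = 1486 cfs; V = ΣQ_DR·Δt = 1.070 × 10^7 ft³.
Runoff depth d = V / A = 2.303 in.
C = d / P = 2.303 / 4.76 = 0.48.

C ≈ 0.48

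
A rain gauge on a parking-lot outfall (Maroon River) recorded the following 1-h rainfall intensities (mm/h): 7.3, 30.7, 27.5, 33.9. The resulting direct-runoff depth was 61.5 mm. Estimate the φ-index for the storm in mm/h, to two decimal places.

φ ≈ 10.20 mm/h

Only the 3 blocks with intensity above φ contribute runoff: 30.7, 27.5, 33.9 mm/h.
Σ(I−φ)·Δt = d  ⇒  (30.7+27.5+33.9 − 3φ)·1 = 61.5
φ = (92.10 − 61.5/1) / 3 = 10.20 mm/h.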